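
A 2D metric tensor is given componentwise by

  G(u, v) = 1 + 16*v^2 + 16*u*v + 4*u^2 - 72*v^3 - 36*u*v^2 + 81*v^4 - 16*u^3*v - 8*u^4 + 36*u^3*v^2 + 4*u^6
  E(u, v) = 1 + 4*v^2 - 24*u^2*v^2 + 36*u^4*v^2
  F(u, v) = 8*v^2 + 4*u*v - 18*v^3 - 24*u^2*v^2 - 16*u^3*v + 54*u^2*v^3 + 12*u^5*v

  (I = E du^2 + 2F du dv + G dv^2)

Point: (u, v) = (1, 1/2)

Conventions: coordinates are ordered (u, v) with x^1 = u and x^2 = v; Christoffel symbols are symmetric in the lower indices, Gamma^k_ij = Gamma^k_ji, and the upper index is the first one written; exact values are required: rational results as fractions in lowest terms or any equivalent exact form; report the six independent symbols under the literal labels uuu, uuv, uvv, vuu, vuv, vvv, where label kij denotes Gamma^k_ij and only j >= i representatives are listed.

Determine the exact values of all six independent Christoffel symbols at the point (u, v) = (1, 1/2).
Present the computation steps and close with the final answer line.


E = 5, F = 1/2, G = 17/16 at the point
E_u = 24, E_v = 16, F_u = 19/2, F_v = 11, G_u = 2, G_v = 5/2
EG - F^2 = 81/16;  g^inv = (16/81) * [[17/16, -1/2], [-1/2, 5]]
first-kind symbols [ij,l] = (1/2)(d_i g_jl + d_j g_il - d_l g_ij): [uu,u] = E_u/2 = 12, [uu,v] = F_u - E_v/2 = 3/2, [uv,u] = E_v/2 = 8, [uv,v] = G_u/2 = 1, [vv,u] = F_v - G_u/2 = 10, [vv,v] = G_v/2 = 5/4
Gamma^u_ij = (G*[ij,u] - F*[ij,v])/(EG - F^2), Gamma^v_ij = (E*[ij,v] - F*[ij,u])/(EG - F^2)

Answer: Gamma_uuu = 64/27, Gamma_uuv = 128/81, Gamma_uvv = 160/81, Gamma_vuu = 8/27, Gamma_vuv = 16/81, Gamma_vvv = 20/81


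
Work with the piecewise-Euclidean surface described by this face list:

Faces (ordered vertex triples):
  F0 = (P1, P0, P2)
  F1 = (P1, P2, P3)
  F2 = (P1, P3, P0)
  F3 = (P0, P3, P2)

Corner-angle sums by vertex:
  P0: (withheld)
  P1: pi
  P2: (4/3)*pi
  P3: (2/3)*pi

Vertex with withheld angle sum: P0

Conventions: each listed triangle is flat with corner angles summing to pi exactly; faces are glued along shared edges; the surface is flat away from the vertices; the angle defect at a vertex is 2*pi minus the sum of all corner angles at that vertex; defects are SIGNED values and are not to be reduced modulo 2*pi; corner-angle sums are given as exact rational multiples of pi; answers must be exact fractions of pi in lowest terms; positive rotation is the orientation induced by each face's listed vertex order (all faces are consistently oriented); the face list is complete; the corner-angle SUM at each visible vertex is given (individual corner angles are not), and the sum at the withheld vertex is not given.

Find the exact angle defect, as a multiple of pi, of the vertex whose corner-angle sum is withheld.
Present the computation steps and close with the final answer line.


V = 4, E = 6, F = 4; chi = V - E + F = 2
Gauss-Bonnet: total defect = 2*pi*chi = 4*pi; visible defects sum to 3*pi

Answer: defect(P0) = pi


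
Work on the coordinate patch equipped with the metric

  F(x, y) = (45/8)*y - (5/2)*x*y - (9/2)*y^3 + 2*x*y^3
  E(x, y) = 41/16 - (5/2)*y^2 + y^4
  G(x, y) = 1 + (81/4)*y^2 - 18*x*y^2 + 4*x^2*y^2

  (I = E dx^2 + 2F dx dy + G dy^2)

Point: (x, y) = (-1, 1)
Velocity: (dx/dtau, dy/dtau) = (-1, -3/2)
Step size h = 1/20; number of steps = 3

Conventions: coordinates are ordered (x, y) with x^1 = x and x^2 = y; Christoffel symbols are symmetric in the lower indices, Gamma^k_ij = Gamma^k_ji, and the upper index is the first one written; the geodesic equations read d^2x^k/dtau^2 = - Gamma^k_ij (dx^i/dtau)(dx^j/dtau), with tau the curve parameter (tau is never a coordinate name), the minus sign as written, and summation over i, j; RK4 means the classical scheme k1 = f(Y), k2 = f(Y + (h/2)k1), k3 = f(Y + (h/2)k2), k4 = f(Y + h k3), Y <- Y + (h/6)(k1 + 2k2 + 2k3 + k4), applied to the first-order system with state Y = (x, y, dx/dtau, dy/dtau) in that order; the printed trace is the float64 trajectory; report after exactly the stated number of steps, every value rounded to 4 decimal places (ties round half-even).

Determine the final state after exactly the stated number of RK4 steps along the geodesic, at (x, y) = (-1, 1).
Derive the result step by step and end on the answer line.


f(Y) = (dx/dtau, dy/dtau, -Gamma^x_ij Y'^i Y'^j, -Gamma^y_ij Y'^i Y'^j) with the Gammas evaluated at the stage position; h = 0.050000; intermediate values shown to 6 dp
step 0: x = -1.0000, y = 1.0000, dx/dtau = -1.0000, dy/dtau = -1.5000
step 1:
  k1: at (x, y) = (-1.000000, 1.000000), (dx/dtau, dy/dtau) = (-1.000000, -1.500000); Gamma_xxx = 0.000000, Gamma_xxy = -0.011544, Gamma_xyy = 0.037518, Gamma_yxx = 0.000000, Gamma_yxy = -0.300144, Gamma_yyy = 0.975469; k1 = (-1.000000, -1.500000, -0.049784, -1.294372)
  k2: at (x, y) = (-1.025000, 0.962500), (dx/dtau, dy/dtau) = (-1.001245, -1.532359); Gamma_xxx = 0.000000, Gamma_xxy = -0.015249, Gamma_xyy = 0.051886, Gamma_yxx = 0.000000, Gamma_yxy = -0.297086, Gamma_yyy = 1.010864; k2 = (-1.001245, -1.532359, -0.075043, -1.462017)
  k3: at (x, y) = (-1.025031, 0.961691), (dx/dtau, dy/dtau) = (-1.001876, -1.536550); Gamma_xxx = 0.000000, Gamma_xxy = -0.015334, Gamma_xyy = 0.052219, Gamma_yxx = 0.000000, Gamma_yxy = -0.297062, Gamma_yyy = 1.011644; k3 = (-1.001876, -1.536550, -0.076078, -1.473863)
  k4: at (x, y) = (-1.050094, 0.923172), (dx/dtau, dy/dtau) = (-1.003804, -1.573693); Gamma_xxx = 0.000000, Gamma_xxy = -0.019183, Gamma_xyy = 0.068572, Gamma_yxx = 0.000000, Gamma_yxy = -0.293854, Gamma_yyy = 1.050451; k4 = (-1.003804, -1.573693, -0.109216, -1.673060)
  Y <- Y + (h/6)(k1 + 2k2 + 2k3 + k4): x = -1.0501, y = 0.9232, dx/dtau = -1.0038, dy/dtau = -1.5737
step 2:
  k1: at (x, y) = (-1.050084, 0.923237), (dx/dtau, dy/dtau) = (-1.003844, -1.573660); Gamma_xxx = 0.000000, Gamma_xxy = -0.019176, Gamma_xyy = 0.068543, Gamma_yxx = 0.000000, Gamma_yxy = -0.293857, Gamma_yyy = 1.050384; k1 = (-1.003844, -1.573660, -0.109156, -1.672758)
  k2: at (x, y) = (-1.075180, 0.883896), (dx/dtau, dy/dtau) = (-1.006573, -1.615479); Gamma_xxx = 0.000000, Gamma_xxy = -0.023163, Gamma_xyy = 0.087138, Gamma_yxx = 0.000000, Gamma_yxy = -0.290482, Gamma_yyy = 1.092781; k2 = (-1.006573, -1.615479, -0.152080, -1.907206)
  k3: at (x, y) = (-1.075248, 0.882850), (dx/dtau, dy/dtau) = (-1.007646, -1.621340); Gamma_xxx = 0.000000, Gamma_xxy = -0.023278, Gamma_xyy = 0.087676, Gamma_yxx = 0.000000, Gamma_yxy = -0.290439, Gamma_yyy = 1.093935; k3 = (-1.007646, -1.621340, -0.154417, -1.926674)
  k4: at (x, y) = (-1.100466, 0.842170), (dx/dtau, dy/dtau) = (-1.011565, -1.669994); Gamma_xxx = 0.000000, Gamma_xxy = -0.027484, Gamma_xyy = 0.109341, Gamma_yxx = 0.000000, Gamma_yxy = -0.286826, Gamma_yyy = 1.141100; k4 = (-1.011565, -1.669994, -0.212082, -2.213316)
  Y <- Y + (h/6)(k1 + 2k2 + 2k3 + k4): x = -1.1004, y = 0.8423, dx/dtau = -1.0116, dy/dtau = -1.6699
step 3:
  k1: at (x, y) = (-1.100449, 0.842260), (dx/dtau, dy/dtau) = (-1.011629, -1.669942); Gamma_xxx = 0.000000, Gamma_xxy = -0.027474, Gamma_xyy = 0.109290, Gamma_yxx = 0.000000, Gamma_yxy = -0.286831, Gamma_yyy = 1.140994; k1 = (-1.011629, -1.669942, -0.211949, -2.212773)
  k2: at (x, y) = (-1.125740, 0.800511), (dx/dtau, dy/dtau) = (-1.016928, -1.725261); Gamma_xxx = 0.000000, Gamma_xxy = -0.031893, Gamma_xyy = 0.134490, Gamma_yxx = 0.000000, Gamma_yxy = -0.282950, Gamma_yyy = 1.193194; k2 = (-1.016928, -1.725261, -0.288405, -2.558721)
  k3: at (x, y) = (-1.125872, 0.799128), (dx/dtau, dy/dtau) = (-1.018839, -1.733910); Gamma_xxx = 0.000000, Gamma_xxy = -0.032054, Gamma_xyy = 0.135408, Gamma_yxx = 0.000000, Gamma_yxy = -0.282871, Gamma_yyy = 1.194971; k3 = (-1.018839, -1.733910, -0.293848, -2.593189)
  k4: at (x, y) = (-1.151391, 0.755564), (dx/dtau, dy/dtau) = (-1.026321, -1.799601); Gamma_xxx = 0.000000, Gamma_xxy = -0.036809, Gamma_xyy = 0.165706, Gamma_yxx = 0.000000, Gamma_yxy = -0.278589, Gamma_yyy = 1.254148; k4 = (-1.026321, -1.799601, -0.400680, -3.032550)
  Y <- Y + (h/6)(k1 + 2k2 + 2k3 + k4): x = -1.1514, y = 0.7557, dx/dtau = -1.0264, dy/dtau = -1.7995

Answer: x = -1.1514, y = 0.7557, dx/dtau = -1.0264, dy/dtau = -1.7995


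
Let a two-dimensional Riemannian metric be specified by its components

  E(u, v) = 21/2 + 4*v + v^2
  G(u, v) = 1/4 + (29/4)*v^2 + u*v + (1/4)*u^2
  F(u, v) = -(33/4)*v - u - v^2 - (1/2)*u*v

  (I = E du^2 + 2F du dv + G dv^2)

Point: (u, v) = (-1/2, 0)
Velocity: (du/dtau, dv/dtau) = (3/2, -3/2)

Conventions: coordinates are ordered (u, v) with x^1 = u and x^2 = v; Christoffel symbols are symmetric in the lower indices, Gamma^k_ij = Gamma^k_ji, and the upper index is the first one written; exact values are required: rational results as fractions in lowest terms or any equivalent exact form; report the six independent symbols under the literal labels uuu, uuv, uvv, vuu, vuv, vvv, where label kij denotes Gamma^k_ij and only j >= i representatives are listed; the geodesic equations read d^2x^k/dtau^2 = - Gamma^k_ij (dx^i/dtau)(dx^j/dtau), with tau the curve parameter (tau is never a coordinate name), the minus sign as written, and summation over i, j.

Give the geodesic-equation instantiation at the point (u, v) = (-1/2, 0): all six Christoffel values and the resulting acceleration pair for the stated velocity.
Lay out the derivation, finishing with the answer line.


E = 21/2, F = 1/2, G = 5/16 at the point
E_u = 0, E_v = 4, F_u = -1, F_v = -8, G_u = -1/4, G_v = -1/2
EG - F^2 = 97/32;  g^inv = (32/97) * [[5/16, -1/2], [-1/2, 21/2]]
first-kind symbols [ij,l] = (1/2)(d_i g_jl + d_j g_il - d_l g_ij): [uu,u] = E_u/2 = 0, [uu,v] = F_u - E_v/2 = -3, [uv,u] = E_v/2 = 2, [uv,v] = G_u/2 = -1/8, [vv,u] = F_v - G_u/2 = -63/8, [vv,v] = G_v/2 = -1/4
Gamma^u_ij = (G*[ij,u] - F*[ij,v])/(EG - F^2), Gamma^v_ij = (E*[ij,v] - F*[ij,u])/(EG - F^2)
Gamma_uuu = 48/97, Gamma_uuv = 22/97, Gamma_uvv = -299/388, Gamma_vuu = -1008/97, Gamma_vuv = -74/97, Gamma_vvv = 42/97
d^2u/dtau^2 = -(Gamma_uuu*(3/2)^2 + 2*Gamma_uuv*(3/2)*(-3/2) + Gamma_uvv*(-3/2)^2) = 2547/1552
d^2v/dtau^2 = -(Gamma_vuu*(3/2)^2 + 2*Gamma_vuv*(3/2)*(-3/2) + Gamma_vvv*(-3/2)^2) = 3681/194

Answer: Gamma_uuu = 48/97, Gamma_uuv = 22/97, Gamma_uvv = -299/388, Gamma_vuu = -1008/97, Gamma_vuv = -74/97, Gamma_vvv = 42/97; accelerations (d^2u/dtau^2, d^2v/dtau^2) = (2547/1552, 3681/194)


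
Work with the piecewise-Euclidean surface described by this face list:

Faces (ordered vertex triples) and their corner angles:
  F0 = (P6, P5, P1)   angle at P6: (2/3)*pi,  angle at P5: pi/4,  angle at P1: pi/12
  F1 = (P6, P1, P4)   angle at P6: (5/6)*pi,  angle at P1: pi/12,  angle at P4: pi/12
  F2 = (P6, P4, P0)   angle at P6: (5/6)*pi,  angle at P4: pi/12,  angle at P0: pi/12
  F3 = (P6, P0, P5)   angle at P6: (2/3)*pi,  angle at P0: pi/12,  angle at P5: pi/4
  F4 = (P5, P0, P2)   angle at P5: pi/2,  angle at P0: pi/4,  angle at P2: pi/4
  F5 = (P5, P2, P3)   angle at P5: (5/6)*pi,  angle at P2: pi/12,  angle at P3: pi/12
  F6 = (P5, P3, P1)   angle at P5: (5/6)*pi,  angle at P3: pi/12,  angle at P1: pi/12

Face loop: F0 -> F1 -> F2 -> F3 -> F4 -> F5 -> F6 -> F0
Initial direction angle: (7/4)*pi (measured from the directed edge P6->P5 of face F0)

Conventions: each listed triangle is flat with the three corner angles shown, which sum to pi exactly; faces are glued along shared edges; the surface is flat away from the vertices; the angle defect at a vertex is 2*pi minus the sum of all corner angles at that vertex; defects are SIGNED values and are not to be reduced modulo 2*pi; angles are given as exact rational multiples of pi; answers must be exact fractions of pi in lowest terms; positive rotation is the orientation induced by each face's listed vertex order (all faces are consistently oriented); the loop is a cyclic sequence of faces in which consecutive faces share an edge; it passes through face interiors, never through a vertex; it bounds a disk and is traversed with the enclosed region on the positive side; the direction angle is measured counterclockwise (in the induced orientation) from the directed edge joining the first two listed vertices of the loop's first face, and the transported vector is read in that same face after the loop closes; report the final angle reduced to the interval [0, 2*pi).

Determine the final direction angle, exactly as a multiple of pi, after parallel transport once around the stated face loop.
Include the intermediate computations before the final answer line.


enclosed vertex P5: corner angles sum to (8/3)*pi, defect = 2*pi - (8/3)*pi = (-2/3)*pi
enclosed vertex P6: corner angles sum to 3*pi, defect = 2*pi - 3*pi = -pi
holonomy = initial angle + sum of enclosed defects (mod 2*pi), positive in the induced orientation
final angle = (7/4)*pi - (5/3)*pi = pi/12 (mod 2*pi)

Answer: final direction angle = pi/12


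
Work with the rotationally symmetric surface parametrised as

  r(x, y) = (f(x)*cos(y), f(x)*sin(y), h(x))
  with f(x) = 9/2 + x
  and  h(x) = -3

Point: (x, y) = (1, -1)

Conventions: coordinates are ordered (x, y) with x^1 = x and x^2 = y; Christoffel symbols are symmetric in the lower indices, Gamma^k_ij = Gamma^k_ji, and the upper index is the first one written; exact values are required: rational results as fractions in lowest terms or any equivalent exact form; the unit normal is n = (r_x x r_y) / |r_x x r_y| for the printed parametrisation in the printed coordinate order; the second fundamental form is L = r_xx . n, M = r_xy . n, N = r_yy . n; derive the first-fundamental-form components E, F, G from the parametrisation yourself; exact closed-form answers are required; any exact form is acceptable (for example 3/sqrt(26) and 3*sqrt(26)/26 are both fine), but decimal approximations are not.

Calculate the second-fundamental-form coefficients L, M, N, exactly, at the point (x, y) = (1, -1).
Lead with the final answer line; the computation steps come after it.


Answer: L = 0, M = 0, N = 0

f = 11/2, f' = 1, f'' = 0, h' = 0, h'' = 0
E = 1, F = 0, G = 121/4; answer radicand W^2 = 1
unnormalised second-form numerators: l = 0, m = 0, n = 0; L = l/sqrt(1), and similarly M = m/sqrt(W^2), N = n/sqrt(W^2)


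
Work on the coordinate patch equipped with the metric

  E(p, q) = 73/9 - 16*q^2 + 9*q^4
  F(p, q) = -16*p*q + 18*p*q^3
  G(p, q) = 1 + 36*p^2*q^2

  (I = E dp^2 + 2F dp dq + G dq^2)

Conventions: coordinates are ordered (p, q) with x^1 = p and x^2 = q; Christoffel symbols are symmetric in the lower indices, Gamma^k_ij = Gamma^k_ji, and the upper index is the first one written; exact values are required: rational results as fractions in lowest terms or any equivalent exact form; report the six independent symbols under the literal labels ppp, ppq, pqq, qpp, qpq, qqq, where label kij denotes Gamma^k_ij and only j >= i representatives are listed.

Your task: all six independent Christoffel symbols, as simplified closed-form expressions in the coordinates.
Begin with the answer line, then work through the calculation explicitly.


Answer: Gamma_ppp = 0, Gamma_ppq = (162*q^3 - 144*q)/(324*p^2*q^2 + 81*q^4 - 144*q^2 + 73), Gamma_pqq = (162*p*q^2 - 144*p)/(324*p^2*q^2 + 81*q^4 - 144*q^2 + 73), Gamma_qpp = 0, Gamma_qpq = 324*p*q^2/(324*p^2*q^2 + 81*q^4 - 144*q^2 + 73), Gamma_qqq = 324*p^2*q/(324*p^2*q^2 + 81*q^4 - 144*q^2 + 73)

E = 73/9 - 16*q^2 + 9*q^4; F = -16*p*q + 18*p*q^3; G = 1 + 36*p^2*q^2
Gamma^k_ij = (1/2) g^{kl} (d_i g_jl + d_j g_il - d_l g_ij), with g^inv = (1/(EG-F^2)) [[G, -F], [-F, E]]
first partials: E_p = 0, E_q = -32*q + 36*q^3, F_p = -16*q + 18*q^3, F_q = -16*p + 54*p*q^2, G_p = 72*p*q^2, G_q = 72*p^2*q
D = EG - F^2 = 73/9 - 16*q^2 + 9*q^4 + 36*p^2*q^2
expanded: Gamma^p_pp = (G E_p - 2F F_p + F E_q)/(2D), Gamma^p_pq = (G E_q - F G_p)/(2D), Gamma^p_qq = (2G F_q - G G_p - F G_q)/(2D), Gamma^q_pp = (2E F_p - E E_q - F E_p)/(2D), Gamma^q_pq = (E G_p - F E_q)/(2D), Gamma^q_qq = (E G_q - 2F F_q + F G_p)/(2D); substitute and cancel common factors


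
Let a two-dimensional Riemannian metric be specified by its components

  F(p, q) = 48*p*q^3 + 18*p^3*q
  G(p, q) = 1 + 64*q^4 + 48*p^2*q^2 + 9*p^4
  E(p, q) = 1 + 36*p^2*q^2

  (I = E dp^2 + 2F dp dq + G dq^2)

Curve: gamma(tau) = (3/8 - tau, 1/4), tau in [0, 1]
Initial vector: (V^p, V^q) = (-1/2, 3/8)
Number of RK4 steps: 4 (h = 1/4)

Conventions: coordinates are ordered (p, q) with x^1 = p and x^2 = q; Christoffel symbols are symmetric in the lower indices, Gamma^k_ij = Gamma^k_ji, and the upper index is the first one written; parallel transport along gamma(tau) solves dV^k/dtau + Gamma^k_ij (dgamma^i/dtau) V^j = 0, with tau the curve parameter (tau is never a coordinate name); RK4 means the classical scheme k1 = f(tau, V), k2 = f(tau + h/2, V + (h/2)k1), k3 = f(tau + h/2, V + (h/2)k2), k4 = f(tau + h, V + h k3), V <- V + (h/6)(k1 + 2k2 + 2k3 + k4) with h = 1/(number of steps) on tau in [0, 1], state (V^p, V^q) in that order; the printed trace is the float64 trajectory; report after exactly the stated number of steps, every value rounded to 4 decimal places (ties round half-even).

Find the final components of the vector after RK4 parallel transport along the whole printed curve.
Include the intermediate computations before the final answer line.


gamma'(tau) = (-1, 0); f(tau, V)^k = -Gamma^k_ij(gamma(tau)) gamma'^i(tau) V^j; h = 1/4; intermediate values shown to 6 dp
curve data and Christoffel symbols at the stage parameters:
  tau = 0.000000: gamma = (0.375000, 0.250000), gamma' = (-1.000000, 0.000000); Gamma_ppp = 0.389496, Gamma_ppq = 0.584244, Gamma_pqq = 1.038657, Gamma_qpp = 0.638341, Gamma_qpq = 0.957512, Gamma_qqq = 1.702243
  tau = 0.125000: gamma = (0.250000, 0.250000), gamma' = (-1.000000, 0.000000); Gamma_ppp = 0.348668, Gamma_ppq = 0.348668, Gamma_pqq = 0.929782, Gamma_qpp = 0.639225, Gamma_qpq = 0.639225, Gamma_qqq = 1.704600
  tau = 0.250000: gamma = (0.125000, 0.250000), gamma' = (-1.000000, 0.000000); Gamma_ppp = 0.210796, Gamma_ppq = 0.105398, Gamma_pqq = 0.562123, Gamma_qpp = 0.614822, Gamma_qpq = 0.307411, Gamma_qqq = 1.639524
  tau = 0.375000: gamma = (0.000000, 0.250000), gamma' = (-1.000000, 0.000000); Gamma_ppp = 0.000000, Gamma_ppq = 0.000000, Gamma_pqq = 0.000000, Gamma_qpp = 0.600000, Gamma_qpq = 0.000000, Gamma_qqq = 1.600000
  tau = 0.500000: gamma = (-0.125000, 0.250000), gamma' = (-1.000000, 0.000000); Gamma_ppp = -0.210796, Gamma_ppq = 0.105398, Gamma_pqq = -0.562123, Gamma_qpp = 0.614822, Gamma_qpq = -0.307411, Gamma_qqq = 1.639524
  tau = 0.625000: gamma = (-0.250000, 0.250000), gamma' = (-1.000000, 0.000000); Gamma_ppp = -0.348668, Gamma_ppq = 0.348668, Gamma_pqq = -0.929782, Gamma_qpp = 0.639225, Gamma_qpq = -0.639225, Gamma_qqq = 1.704600
  tau = 0.750000: gamma = (-0.375000, 0.250000), gamma' = (-1.000000, 0.000000); Gamma_ppp = -0.389496, Gamma_ppq = 0.584244, Gamma_pqq = -1.038657, Gamma_qpp = 0.638341, Gamma_qpq = -0.957512, Gamma_qqq = 1.702243
  tau = 0.875000: gamma = (-0.500000, 0.250000), gamma' = (-1.000000, 0.000000); Gamma_ppp = -0.360000, Gamma_ppq = 0.720000, Gamma_pqq = -0.960000, Gamma_qpp = 0.600000, Gamma_qpq = -1.200000, Gamma_qqq = 1.600000
  tau = 1.000000: gamma = (-0.625000, 0.250000), gamma' = (-1.000000, 0.000000); Gamma_ppp = -0.300862, Gamma_ppq = 0.752155, Gamma_pqq = -0.802298, Gamma_qpp = 0.536537, Gamma_qpq = -1.341342, Gamma_qqq = 1.430765
step 0: V^p = -0.5000, V^q = 0.3750
step 1: k1 = (0.024344, 0.039896), k2 = (-0.040784, -0.074770), k3 = (-0.048620, -0.089136), k4 = (-0.070785, -0.206455); V <- V + (h/6)(k1 + 2k2 + 2k3 + k4): V^p = -0.5094, V^q = 0.3544
step 2: k1 = (-0.070023, -0.204234), k2 = (0.000000, -0.310883), k3 = (0.000000, -0.305631), k4 = (0.136676, -0.398639); V <- V + (h/6)(k1 + 2k2 + 2k3 + k4): V^p = -0.5066, V^q = 0.2779
step 3: k1 = (0.136082, -0.396905), k2 = (0.250306, -0.458893), k3 = (0.242626, -0.444813), k4 = (0.271091, -0.444288); V <- V + (h/6)(k1 + 2k2 + 2k3 + k4): V^p = -0.4486, V^q = 0.1675
step 4: k1 = (0.272603, -0.446765), k2 = (0.229641, -0.382735), k3 = (0.237337, -0.395562), k4 = (0.168745, -0.300928); V <- V + (h/6)(k1 + 2k2 + 2k3 + k4): V^p = -0.3913, V^q = 0.0715

Answer: V^p = -0.3913, V^q = 0.0715


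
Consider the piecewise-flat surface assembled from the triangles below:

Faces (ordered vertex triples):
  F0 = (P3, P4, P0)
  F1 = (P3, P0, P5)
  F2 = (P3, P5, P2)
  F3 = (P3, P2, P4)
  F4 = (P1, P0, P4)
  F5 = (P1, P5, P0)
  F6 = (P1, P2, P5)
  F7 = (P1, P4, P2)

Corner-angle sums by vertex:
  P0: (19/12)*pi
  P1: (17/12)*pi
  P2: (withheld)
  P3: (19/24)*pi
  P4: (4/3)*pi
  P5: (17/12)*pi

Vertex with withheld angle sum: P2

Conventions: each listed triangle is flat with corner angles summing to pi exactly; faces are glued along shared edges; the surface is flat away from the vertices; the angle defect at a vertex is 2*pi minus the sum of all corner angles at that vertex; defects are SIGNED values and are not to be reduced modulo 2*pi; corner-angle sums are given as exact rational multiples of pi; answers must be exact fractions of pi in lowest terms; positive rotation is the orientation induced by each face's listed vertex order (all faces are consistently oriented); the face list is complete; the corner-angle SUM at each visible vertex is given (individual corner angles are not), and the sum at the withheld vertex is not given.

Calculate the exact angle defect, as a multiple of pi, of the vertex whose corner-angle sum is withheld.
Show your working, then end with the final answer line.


V = 6, E = 12, F = 8; chi = V - E + F = 2
Gauss-Bonnet: total defect = 2*pi*chi = 4*pi; visible defects sum to (83/24)*pi

Answer: defect(P2) = (13/24)*pi


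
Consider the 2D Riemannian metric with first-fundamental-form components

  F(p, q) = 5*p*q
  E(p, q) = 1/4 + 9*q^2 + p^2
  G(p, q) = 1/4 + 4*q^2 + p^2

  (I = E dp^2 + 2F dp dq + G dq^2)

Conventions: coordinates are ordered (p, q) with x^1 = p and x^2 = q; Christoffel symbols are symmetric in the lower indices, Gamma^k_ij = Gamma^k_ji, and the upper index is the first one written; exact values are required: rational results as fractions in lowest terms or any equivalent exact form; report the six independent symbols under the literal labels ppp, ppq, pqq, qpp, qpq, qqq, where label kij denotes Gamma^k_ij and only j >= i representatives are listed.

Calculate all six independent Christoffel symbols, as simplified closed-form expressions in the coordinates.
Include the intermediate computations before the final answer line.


E = 1/4 + 9*q^2 + p^2; F = 5*p*q; G = 1/4 + 4*q^2 + p^2
Gamma^k_ij = (1/2) g^{kl} (d_i g_jl + d_j g_il - d_l g_ij), with g^inv = (1/(EG-F^2)) [[G, -F], [-F, E]]
first partials: E_p = 2*p, E_q = 18*q, F_p = 5*q, F_q = 5*p, G_p = 2*p, G_q = 8*q
D = EG - F^2 = 1/16 + (13/4)*q^2 + (1/2)*p^2 + 36*q^4 - 12*p^2*q^2 + p^4
expanded: Gamma^p_pp = (G E_p - 2F F_p + F E_q)/(2D), Gamma^p_pq = (G E_q - F G_p)/(2D), Gamma^p_qq = (2G F_q - G G_p - F G_q)/(2D), Gamma^q_pp = (2E F_p - E E_q - F E_p)/(2D), Gamma^q_pq = (E G_p - F E_q)/(2D), Gamma^q_qq = (E G_q - 2F F_q + F G_p)/(2D); substitute and cancel common factors

Answer: Gamma_ppp = (16*p^3 + 384*p*q^2 + 4*p)/(16*p^4 - 192*p^2*q^2 + 8*p^2 + 576*q^4 + 52*q^2 + 1), Gamma_ppq = (64*p^2*q + 576*q^3 + 36*q)/(16*p^4 - 192*p^2*q^2 + 8*p^2 + 576*q^4 + 52*q^2 + 1), Gamma_pqq = (64*p^3 - 64*p*q^2 + 16*p)/(16*p^4 - 192*p^2*q^2 + 8*p^2 + 576*q^4 + 52*q^2 + 1), Gamma_qpp = (-144*p^2*q - 576*q^3 - 16*q)/(16*p^4 - 192*p^2*q^2 + 8*p^2 + 576*q^4 + 52*q^2 + 1), Gamma_qpq = (16*p^3 - 576*p*q^2 + 4*p)/(16*p^4 - 192*p^2*q^2 + 8*p^2 + 576*q^4 + 52*q^2 + 1), Gamma_qqq = (-256*p^2*q + 576*q^3 + 16*q)/(16*p^4 - 192*p^2*q^2 + 8*p^2 + 576*q^4 + 52*q^2 + 1)


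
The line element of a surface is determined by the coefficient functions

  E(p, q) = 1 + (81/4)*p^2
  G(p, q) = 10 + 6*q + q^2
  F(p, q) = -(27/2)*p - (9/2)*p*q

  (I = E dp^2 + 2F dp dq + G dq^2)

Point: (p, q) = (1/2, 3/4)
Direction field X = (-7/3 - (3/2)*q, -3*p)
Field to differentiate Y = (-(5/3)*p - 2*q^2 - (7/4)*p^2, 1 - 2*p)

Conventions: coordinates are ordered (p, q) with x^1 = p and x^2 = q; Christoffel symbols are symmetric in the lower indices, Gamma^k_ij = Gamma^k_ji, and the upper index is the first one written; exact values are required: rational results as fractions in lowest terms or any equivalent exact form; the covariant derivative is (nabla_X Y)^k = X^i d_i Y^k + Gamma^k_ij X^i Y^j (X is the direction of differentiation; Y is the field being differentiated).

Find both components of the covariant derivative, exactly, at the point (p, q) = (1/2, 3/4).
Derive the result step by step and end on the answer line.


E = 97/16, F = -135/16, G = 241/16 at the point
E_p = 81/4, E_q = 0, F_p = -135/8, F_q = -9/4, G_p = 0, G_q = 15/2
EG - F^2 = 161/8;  g^inv = (8/161) * [[241/16, 135/16], [135/16, 97/16]]
first-kind symbols [ij,l] = (1/2)(d_i g_jl + d_j g_il - d_l g_ij): [pp,p] = E_p/2 = 81/8, [pp,q] = F_p - E_q/2 = -135/8, [pq,p] = E_q/2 = 0, [pq,q] = G_p/2 = 0, [qq,p] = F_q - G_p/2 = -9/4, [qq,q] = G_q/2 = 15/4
Gamma^p_ij = (G*[ij,p] - F*[ij,q])/(EG - F^2), Gamma^q_ij = (E*[ij,q] - F*[ij,p])/(EG - F^2)
Gamma_ppp = 81/161, Gamma_ppq = 0, Gamma_pqq = -18/161, Gamma_qpp = -135/161, Gamma_qpq = 0, Gamma_qqq = 30/161
X = (-83/24, -3/2), Y = (-115/48, 0) at the point

Answer: (nabla_X Y)^p = 165187/8064, (nabla_X Y)^q = -83/2688


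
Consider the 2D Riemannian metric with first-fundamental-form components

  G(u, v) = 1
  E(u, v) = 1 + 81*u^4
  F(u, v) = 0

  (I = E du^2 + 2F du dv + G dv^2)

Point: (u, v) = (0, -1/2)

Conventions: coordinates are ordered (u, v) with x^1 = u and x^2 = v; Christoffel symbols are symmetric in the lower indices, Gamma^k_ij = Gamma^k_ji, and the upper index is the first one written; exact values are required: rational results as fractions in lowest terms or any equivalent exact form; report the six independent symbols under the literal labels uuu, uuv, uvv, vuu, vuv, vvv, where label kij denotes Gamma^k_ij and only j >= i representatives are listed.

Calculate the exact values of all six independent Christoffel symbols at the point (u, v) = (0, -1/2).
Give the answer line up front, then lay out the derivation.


Answer: Gamma_uuu = 0, Gamma_uuv = 0, Gamma_uvv = 0, Gamma_vuu = 0, Gamma_vuv = 0, Gamma_vvv = 0

E = 1, F = 0, G = 1 at the point
E_u = 0, E_v = 0, F_u = 0, F_v = 0, G_u = 0, G_v = 0
EG - F^2 = 1;  g^inv = (1) * [[1, 0], [0, 1]]
first-kind symbols [ij,l] = (1/2)(d_i g_jl + d_j g_il - d_l g_ij): [uu,u] = E_u/2 = 0, [uu,v] = F_u - E_v/2 = 0, [uv,u] = E_v/2 = 0, [uv,v] = G_u/2 = 0, [vv,u] = F_v - G_u/2 = 0, [vv,v] = G_v/2 = 0
Gamma^u_ij = (G*[ij,u] - F*[ij,v])/(EG - F^2), Gamma^v_ij = (E*[ij,v] - F*[ij,u])/(EG - F^2)


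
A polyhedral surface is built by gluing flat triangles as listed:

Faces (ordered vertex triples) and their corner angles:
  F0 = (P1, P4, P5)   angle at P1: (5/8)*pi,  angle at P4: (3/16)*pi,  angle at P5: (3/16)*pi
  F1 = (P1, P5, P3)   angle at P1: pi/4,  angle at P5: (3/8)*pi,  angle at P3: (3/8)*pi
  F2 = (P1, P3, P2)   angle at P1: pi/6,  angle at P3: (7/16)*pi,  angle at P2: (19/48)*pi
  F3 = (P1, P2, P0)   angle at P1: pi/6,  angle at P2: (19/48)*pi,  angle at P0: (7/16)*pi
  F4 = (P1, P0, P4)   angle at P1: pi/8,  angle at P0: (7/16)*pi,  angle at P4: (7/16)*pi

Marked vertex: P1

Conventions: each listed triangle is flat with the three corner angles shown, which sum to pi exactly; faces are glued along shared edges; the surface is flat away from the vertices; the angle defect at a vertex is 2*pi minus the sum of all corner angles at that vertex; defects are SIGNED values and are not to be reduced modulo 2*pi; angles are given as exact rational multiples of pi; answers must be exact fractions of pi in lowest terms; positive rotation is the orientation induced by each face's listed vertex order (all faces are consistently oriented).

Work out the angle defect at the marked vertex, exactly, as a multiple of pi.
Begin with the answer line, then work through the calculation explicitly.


Answer: defect(P1) = (2/3)*pi

Sum of corner angles at P1: (4/3)*pi
defect = 2*pi - (4/3)*pi


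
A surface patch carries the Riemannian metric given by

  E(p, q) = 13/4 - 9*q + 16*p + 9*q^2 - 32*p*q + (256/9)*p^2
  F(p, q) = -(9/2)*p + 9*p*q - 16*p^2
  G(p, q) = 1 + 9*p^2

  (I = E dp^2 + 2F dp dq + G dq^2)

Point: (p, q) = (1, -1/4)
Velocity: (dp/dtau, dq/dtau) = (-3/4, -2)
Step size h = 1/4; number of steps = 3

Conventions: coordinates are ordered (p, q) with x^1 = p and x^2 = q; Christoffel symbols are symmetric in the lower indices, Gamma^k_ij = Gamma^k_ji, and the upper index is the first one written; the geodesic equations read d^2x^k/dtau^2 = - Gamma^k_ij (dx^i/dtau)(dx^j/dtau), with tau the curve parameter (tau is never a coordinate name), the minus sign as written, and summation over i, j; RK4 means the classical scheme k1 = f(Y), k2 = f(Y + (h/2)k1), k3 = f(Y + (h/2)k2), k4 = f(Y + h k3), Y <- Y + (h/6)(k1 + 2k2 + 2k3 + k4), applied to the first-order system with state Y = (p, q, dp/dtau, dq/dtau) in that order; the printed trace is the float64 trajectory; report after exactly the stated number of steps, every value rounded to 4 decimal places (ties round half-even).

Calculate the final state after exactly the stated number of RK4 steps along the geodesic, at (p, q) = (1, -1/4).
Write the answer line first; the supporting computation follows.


Answer: p = 0.6026, q = -1.8022, dp/dtau = -0.3513, dq/dtau = -2.1133

f(Y) = (dp/dtau, dq/dtau, -Gamma^p_ij Y'^i Y'^j, -Gamma^q_ij Y'^i Y'^j) with the Gammas evaluated at the stage position; h = 0.250000; intermediate values shown to 6 dp
step 0: p = 1.0000, q = -0.2500, dp/dtau = -0.7500, dq/dtau = -2.0000
step 1:
  k1: at (p, q) = (1.000000, -0.250000), (dp/dtau, dq/dtau) = (-0.750000, -2.000000); Gamma_ppp = 0.599115, Gamma_ppq = -0.337002, Gamma_pqq = 0.000000, Gamma_qpp = -0.237013, Gamma_qpq = 0.133320, Gamma_qqq = 0.000000; k1 = (-0.750000, -2.000000, 0.674005, -0.266639)
  k2: at (p, q) = (0.906250, -0.500000), (dp/dtau, dq/dtau) = (-0.665749, -2.033330); Gamma_ppp = 0.598941, Gamma_ppq = -0.336904, Gamma_pqq = 0.000000, Gamma_qpp = -0.207877, Gamma_qpq = 0.116931, Gamma_qqq = 0.000000; k2 = (-0.665749, -2.033330, 0.646663, -0.224440)
  k3: at (p, q) = (0.916781, -0.504166), (dp/dtau, dq/dtau) = (-0.669167, -2.028055); Gamma_ppp = 0.593527, Gamma_ppq = -0.333859, Gamma_pqq = 0.000000, Gamma_qpp = -0.206581, Gamma_qpq = 0.116202, Gamma_qqq = 0.000000; k3 = (-0.669167, -2.028055, 0.640393, -0.222893)
  k4: at (p, q) = (0.832708, -0.757014), (dp/dtau, dq/dtau) = (-0.589902, -2.055723); Gamma_ppp = 0.586477, Gamma_ppq = -0.329893, Gamma_pqq = 0.000000, Gamma_qpp = -0.178405, Gamma_qpq = 0.100353, Gamma_qqq = 0.000000; k4 = (-0.589902, -2.055723, 0.596022, -0.181309)
  Y <- Y + (h/6)(k1 + 2k2 + 2k3 + k4): p = 0.8329, q = -0.7574, dp/dtau = -0.5898, dq/dtau = -2.0559
step 2:
  k1: at (p, q) = (0.832928, -0.757437), (dp/dtau, dq/dtau) = (-0.589828, -2.055942); Gamma_ppp = 0.586311, Gamma_ppq = -0.329800, Gamma_pqq = 0.000000, Gamma_qpp = -0.178349, Gamma_qpq = 0.100321, Gamma_qqq = 0.000000; k1 = (-0.589828, -2.055942, 0.595889, -0.181262)
  k2: at (p, q) = (0.759199, -1.014430), (dp/dtau, dq/dtau) = (-0.515341, -2.078600); Gamma_ppp = 0.572709, Gamma_ppq = -0.322149, Gamma_pqq = 0.000000, Gamma_qpp = -0.151810, Gamma_qpq = 0.085393, Gamma_qqq = 0.000000; k2 = (-0.515341, -2.078600, 0.538066, -0.142627)
  k3: at (p, q) = (0.768510, -1.017262), (dp/dtau, dq/dtau) = (-0.522569, -2.073771); Gamma_ppp = 0.568551, Gamma_ppq = -0.319810, Gamma_pqq = 0.000000, Gamma_qpp = -0.151530, Gamma_qpq = 0.085236, Gamma_qqq = 0.000000; k3 = (-0.522569, -2.073771, 0.537889, -0.143358)
  k4: at (p, q) = (0.702285, -1.275880), (dp/dtau, dq/dtau) = (-0.455355, -2.091782); Gamma_ppp = 0.551385, Gamma_ppq = -0.310154, Gamma_pqq = 0.000000, Gamma_qpp = -0.128036, Gamma_qpq = 0.072020, Gamma_qqq = 0.000000; k4 = (-0.455355, -2.091782, 0.476517, -0.110651)
  Y <- Y + (h/6)(k1 + 2k2 + 2k3 + k4): p = 0.7029, q = -1.2763, dp/dtau = -0.4555, dq/dtau = -2.0919
step 3:
  k1: at (p, q) = (0.702886, -1.276290), (dp/dtau, dq/dtau) = (-0.455481, -2.091937); Gamma_ppp = 0.551102, Gamma_ppq = -0.309995, Gamma_pqq = 0.000000, Gamma_qpp = -0.128017, Gamma_qpq = 0.072009, Gamma_qqq = 0.000000; k1 = (-0.455481, -2.091937, 0.476416, -0.110668)
  k2: at (p, q) = (0.645951, -1.537782), (dp/dtau, dq/dtau) = (-0.395929, -2.105771); Gamma_ppp = 0.530368, Gamma_ppq = -0.298332, Gamma_pqq = 0.000000, Gamma_qpp = -0.107526, Gamma_qpq = 0.060483, Gamma_qqq = 0.000000; k2 = (-0.395929, -2.105771, 0.414320, -0.083998)
  k3: at (p, q) = (0.653395, -1.539511), (dp/dtau, dq/dtau) = (-0.403691, -2.102437); Gamma_ppp = 0.527659, Gamma_ppq = -0.296808, Gamma_pqq = 0.000000, Gamma_qpp = -0.107703, Gamma_qpq = 0.060583, Gamma_qqq = 0.000000; k3 = (-0.403691, -2.102437, 0.417832, -0.085286)
  k4: at (p, q) = (0.601963, -1.801899), (dp/dtau, dq/dtau) = (-0.351023, -2.113259); Gamma_ppp = 0.506134, Gamma_ppq = -0.284700, Gamma_pqq = 0.000000, Gamma_qpp = -0.090353, Gamma_qpq = 0.050823, Gamma_qqq = 0.000000; k4 = (-0.351023, -2.113259, 0.360018, -0.064269)
  Y <- Y + (h/6)(k1 + 2k2 + 2k3 + k4): p = 0.6026, q = -1.8022, dp/dtau = -0.3513, dq/dtau = -2.1133


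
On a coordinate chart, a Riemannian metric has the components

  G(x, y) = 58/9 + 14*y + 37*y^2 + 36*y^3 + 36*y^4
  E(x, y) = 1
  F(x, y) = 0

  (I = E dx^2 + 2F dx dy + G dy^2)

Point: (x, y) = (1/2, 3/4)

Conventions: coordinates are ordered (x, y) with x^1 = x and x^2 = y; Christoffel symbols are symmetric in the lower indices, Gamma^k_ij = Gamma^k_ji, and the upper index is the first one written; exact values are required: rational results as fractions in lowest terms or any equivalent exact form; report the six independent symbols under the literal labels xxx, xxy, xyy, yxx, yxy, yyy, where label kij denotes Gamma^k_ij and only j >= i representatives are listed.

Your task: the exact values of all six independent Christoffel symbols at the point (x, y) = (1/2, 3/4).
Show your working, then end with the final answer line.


E = 1, F = 0, G = 37057/576 at the point
E_x = 0, E_y = 0, F_x = 0, F_y = 0, G_x = 0, G_y = 191
EG - F^2 = 37057/576;  g^inv = (576/37057) * [[37057/576, 0], [0, 1]]
first-kind symbols [ij,l] = (1/2)(d_i g_jl + d_j g_il - d_l g_ij): [xx,x] = E_x/2 = 0, [xx,y] = F_x - E_y/2 = 0, [xy,x] = E_y/2 = 0, [xy,y] = G_x/2 = 0, [yy,x] = F_y - G_x/2 = 0, [yy,y] = G_y/2 = 191/2
Gamma^x_ij = (G*[ij,x] - F*[ij,y])/(EG - F^2), Gamma^y_ij = (E*[ij,y] - F*[ij,x])/(EG - F^2)

Answer: Gamma_xxx = 0, Gamma_xxy = 0, Gamma_xyy = 0, Gamma_yxx = 0, Gamma_yxy = 0, Gamma_yyy = 55008/37057


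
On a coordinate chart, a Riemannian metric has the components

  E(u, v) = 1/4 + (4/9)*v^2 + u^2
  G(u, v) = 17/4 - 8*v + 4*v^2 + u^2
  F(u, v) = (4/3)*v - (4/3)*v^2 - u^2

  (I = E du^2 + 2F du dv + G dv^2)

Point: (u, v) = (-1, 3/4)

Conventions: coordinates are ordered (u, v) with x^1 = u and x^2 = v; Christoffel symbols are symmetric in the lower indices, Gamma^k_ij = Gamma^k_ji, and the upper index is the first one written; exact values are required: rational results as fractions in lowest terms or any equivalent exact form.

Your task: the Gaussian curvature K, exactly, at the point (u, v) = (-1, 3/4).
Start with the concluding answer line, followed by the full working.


Answer: K = 16/81

E = 3/2, F = -3/4, G = 3/2, EG - F^2 = 27/16 at the point
E_u = -2, E_v = 2/3, F_u = 2, F_v = -2/3, G_u = -2, G_v = -2
E_vv = 8/9, F_uv = 0, G_uu = 2
K follows from Brioschi's formula, (det M1 - det M2)/(EG - F^2)^2.
M1 = [[-E_vv/2 + F_uv - G_uu/2, E_u/2, F_u - E_v/2], [F_v - G_u/2, E, F], [G_v/2, F, G]] = [[-13/9, -1, 5/3], [1/3, 3/2, -3/4], [-1, -3/4, 3/2]]; det M1 = -29/48
M2 = [[0, E_v/2, G_u/2], [E_v/2, E, F], [G_u/2, F, G]] = [[0, 1/3, -1], [1/3, 3/2, -3/4], [-1, -3/4, 3/2]]; det M2 = -7/6
det M1 - det M2 = 9/16; K = 9/16 / (27/16)^2 = 16/81


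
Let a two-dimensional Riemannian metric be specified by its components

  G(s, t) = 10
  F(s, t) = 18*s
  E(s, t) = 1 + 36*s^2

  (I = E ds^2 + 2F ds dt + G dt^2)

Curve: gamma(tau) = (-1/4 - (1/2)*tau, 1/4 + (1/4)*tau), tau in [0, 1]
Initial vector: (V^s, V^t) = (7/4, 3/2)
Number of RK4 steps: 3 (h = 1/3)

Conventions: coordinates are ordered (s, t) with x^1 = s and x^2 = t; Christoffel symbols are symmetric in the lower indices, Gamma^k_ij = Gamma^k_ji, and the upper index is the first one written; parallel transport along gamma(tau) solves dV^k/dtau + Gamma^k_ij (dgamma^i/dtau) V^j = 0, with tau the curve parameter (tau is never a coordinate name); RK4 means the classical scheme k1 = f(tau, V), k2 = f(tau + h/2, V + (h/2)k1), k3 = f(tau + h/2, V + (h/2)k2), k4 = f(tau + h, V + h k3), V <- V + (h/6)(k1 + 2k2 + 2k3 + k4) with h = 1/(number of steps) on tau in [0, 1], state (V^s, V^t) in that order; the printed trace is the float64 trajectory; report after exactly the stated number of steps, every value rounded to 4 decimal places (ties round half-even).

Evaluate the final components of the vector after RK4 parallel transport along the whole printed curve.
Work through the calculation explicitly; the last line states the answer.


gamma'(tau) = (-1/2, 1/4); f(tau, V)^k = -Gamma^k_ij(gamma(tau)) gamma'^i(tau) V^j; h = 1/3; intermediate values shown to 6 dp
curve data and Christoffel symbols at the stage parameters:
  tau = 0.000000: gamma = (-0.250000, 0.250000), gamma' = (-0.500000, 0.250000); Gamma_sss = -0.734694, Gamma_sst = 0.000000, Gamma_stt = 0.000000, Gamma_tss = 1.469388, Gamma_tst = 0.000000, Gamma_ttt = 0.000000
  tau = 0.166667: gamma = (-0.333333, 0.291667), gamma' = (-0.500000, 0.250000); Gamma_sss = -0.857143, Gamma_sst = 0.000000, Gamma_stt = 0.000000, Gamma_tss = 1.285714, Gamma_tst = 0.000000, Gamma_ttt = 0.000000
  tau = 0.333333: gamma = (-0.416667, 0.333333), gamma' = (-0.500000, 0.250000); Gamma_sss = -0.923077, Gamma_sst = 0.000000, Gamma_stt = 0.000000, Gamma_tss = 1.107692, Gamma_tst = 0.000000, Gamma_ttt = 0.000000
  tau = 0.500000: gamma = (-0.500000, 0.375000), gamma' = (-0.500000, 0.250000); Gamma_sss = -0.947368, Gamma_sst = 0.000000, Gamma_stt = 0.000000, Gamma_tss = 0.947368, Gamma_tst = 0.000000, Gamma_ttt = 0.000000
  tau = 0.666667: gamma = (-0.583333, 0.416667), gamma' = (-0.500000, 0.250000); Gamma_sss = -0.943820, Gamma_sst = 0.000000, Gamma_stt = 0.000000, Gamma_tss = 0.808989, Gamma_tst = 0.000000, Gamma_ttt = 0.000000
  tau = 0.833333: gamma = (-0.666667, 0.458333), gamma' = (-0.500000, 0.250000); Gamma_sss = -0.923077, Gamma_sst = 0.000000, Gamma_stt = 0.000000, Gamma_tss = 0.692308, Gamma_tst = 0.000000, Gamma_ttt = 0.000000
  tau = 1.000000: gamma = (-0.750000, 0.500000), gamma' = (-0.500000, 0.250000); Gamma_sss = -0.892562, Gamma_sst = 0.000000, Gamma_stt = 0.000000, Gamma_tss = 0.595041, Gamma_tst = 0.000000, Gamma_ttt = 0.000000
step 0: V^s = 1.7500, V^t = 1.5000
step 1: k1 = (-0.642857, 1.285714), k2 = (-0.704082, 1.056122), k3 = (-0.699708, 1.049563), k4 = (-0.700045, 0.840054); V <- V + (h/6)(k1 + 2k2 + 2k3 + k4): V^s = 1.5194, V^t = 1.8521
step 2: k1 = (-0.701270, 0.841524), k2 = (-0.664361, 0.664361), k3 = (-0.667275, 0.667275), k4 = (-0.612064, 0.524626); V <- V + (h/6)(k1 + 2k2 + 2k3 + k4): V^s = 1.2985, V^t = 2.0759
step 3: k1 = (-0.612773, 0.525234), k2 = (-0.552169, 0.414127), k3 = (-0.556831, 0.417623), k4 = (-0.496659, 0.331106); V <- V + (h/6)(k1 + 2k2 + 2k3 + k4): V^s = 1.1136, V^t = 2.2159

Answer: V^s = 1.1136, V^t = 2.2159


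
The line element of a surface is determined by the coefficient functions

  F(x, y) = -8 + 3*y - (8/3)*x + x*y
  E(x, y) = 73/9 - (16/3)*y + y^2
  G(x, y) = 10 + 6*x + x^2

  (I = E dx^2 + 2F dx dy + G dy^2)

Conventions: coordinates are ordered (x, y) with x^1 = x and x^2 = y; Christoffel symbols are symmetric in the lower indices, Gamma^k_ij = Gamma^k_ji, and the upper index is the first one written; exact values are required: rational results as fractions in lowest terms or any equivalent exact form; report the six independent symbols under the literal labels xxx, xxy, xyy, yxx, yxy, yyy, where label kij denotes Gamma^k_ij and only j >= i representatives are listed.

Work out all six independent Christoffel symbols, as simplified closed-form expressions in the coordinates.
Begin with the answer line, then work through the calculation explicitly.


Answer: Gamma_xxx = 0, Gamma_xxy = (9*y - 24)/(9*x^2 + 54*x + 9*y^2 - 48*y + 154), Gamma_xyy = 0, Gamma_yxx = 0, Gamma_yxy = (9*x + 27)/(9*x^2 + 54*x + 9*y^2 - 48*y + 154), Gamma_yyy = 0

E = 73/9 - (16/3)*y + y^2; F = -8 + 3*y - (8/3)*x + x*y; G = 10 + 6*x + x^2
Gamma^k_ij = (1/2) g^{kl} (d_i g_jl + d_j g_il - d_l g_ij), with g^inv = (1/(EG-F^2)) [[G, -F], [-F, E]]
first partials: E_x = 0, E_y = -16/3 + 2*y, F_x = -8/3 + y, F_y = 3 + x, G_x = 6 + 2*x, G_y = 0
D = EG - F^2 = 154/9 - (16/3)*y + 6*x + y^2 + x^2
expanded: Gamma^x_xx = (G E_x - 2F F_x + F E_y)/(2D), Gamma^x_xy = (G E_y - F G_x)/(2D), Gamma^x_yy = (2G F_y - G G_x - F G_y)/(2D), Gamma^y_xx = (2E F_x - E E_y - F E_x)/(2D), Gamma^y_xy = (E G_x - F E_y)/(2D), Gamma^y_yy = (E G_y - 2F F_y + F G_x)/(2D); substitute and cancel common factors
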